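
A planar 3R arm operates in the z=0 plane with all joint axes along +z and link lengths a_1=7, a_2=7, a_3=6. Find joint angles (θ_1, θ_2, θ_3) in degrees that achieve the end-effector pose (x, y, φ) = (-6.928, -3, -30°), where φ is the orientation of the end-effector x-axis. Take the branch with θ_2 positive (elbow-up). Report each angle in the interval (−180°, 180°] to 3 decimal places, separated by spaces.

149.998 60.003 119.998

wrist centre = target − a_3·(cos φ, sin φ) = (-12.1242, -0.0000)
cos θ_2 = (146.9951−7²−7²)/(2·7·7) = 0.4999; θ_2 = 60.0033° (elbow-up)
β = atan2(-0.0000,-12.1242) = -180.0000°; ψ = atan2(6.0624,10.4996) = 30.0017°
θ_1 = β − ψ = -210.0017°
θ_3 = φ − θ_1 − θ_2 = 119.9983° (wrapped to (-180°,180°])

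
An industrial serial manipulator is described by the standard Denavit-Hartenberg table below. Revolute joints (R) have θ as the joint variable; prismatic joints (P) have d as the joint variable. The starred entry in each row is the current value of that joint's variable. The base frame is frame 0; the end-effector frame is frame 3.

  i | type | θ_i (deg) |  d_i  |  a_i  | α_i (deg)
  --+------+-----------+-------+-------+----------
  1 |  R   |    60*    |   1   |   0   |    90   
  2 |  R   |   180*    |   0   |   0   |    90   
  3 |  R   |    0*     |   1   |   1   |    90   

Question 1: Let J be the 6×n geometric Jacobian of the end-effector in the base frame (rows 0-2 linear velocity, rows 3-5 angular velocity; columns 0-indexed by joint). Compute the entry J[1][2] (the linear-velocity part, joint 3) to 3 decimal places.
axis z_2 = (0.0000,0.0000,1.0000); lever o_n−o_2 = (-0.5000,-0.8660,1.0000)
cross product → J_v[:, 2] = (0.8660,-0.5000,-0.0000)
J_ω[:, 2] = z_2
entry J[1][2] = -0.5000

-0.500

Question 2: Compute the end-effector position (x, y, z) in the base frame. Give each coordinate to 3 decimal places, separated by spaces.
-0.500 -0.866 2.000

after link 1: o_1 = (0.0000, 0.0000, 1.0000)
after link 2: o_2 = (0.0000, 0.0000, 1.0000)
after link 3: o_3 = (-0.5000, -0.8660, 2.0000)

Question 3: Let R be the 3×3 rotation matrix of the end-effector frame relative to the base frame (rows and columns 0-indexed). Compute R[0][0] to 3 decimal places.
-0.500

End-effector x-axis (col 0 of R) = (-0.5000,-0.8660,0.0000)
R[0][0] = -0.5000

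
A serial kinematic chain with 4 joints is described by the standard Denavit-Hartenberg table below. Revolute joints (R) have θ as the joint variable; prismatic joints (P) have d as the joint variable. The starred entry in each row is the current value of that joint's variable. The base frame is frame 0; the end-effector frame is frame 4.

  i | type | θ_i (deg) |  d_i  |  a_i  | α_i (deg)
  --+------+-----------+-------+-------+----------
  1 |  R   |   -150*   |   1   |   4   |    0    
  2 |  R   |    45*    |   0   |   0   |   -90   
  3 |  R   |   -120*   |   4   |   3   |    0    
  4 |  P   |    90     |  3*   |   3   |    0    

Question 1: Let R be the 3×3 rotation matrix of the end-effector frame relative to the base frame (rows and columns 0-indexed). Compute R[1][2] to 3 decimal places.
-0.259

End-effector z-axis (col 2 of R) = (0.9659,-0.2588,0.0000)
R[1][2] = -0.2588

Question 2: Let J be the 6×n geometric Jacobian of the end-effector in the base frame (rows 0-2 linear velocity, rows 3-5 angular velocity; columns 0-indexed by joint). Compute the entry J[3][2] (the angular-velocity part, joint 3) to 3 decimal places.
axis z_2 = (0.9659,-0.2588,0.0000); lever o_n−o_2 = (6.4773,-2.8724,4.0981)
cross product → J_v[:, 2] = (-1.0607,-3.9584,-1.0981)
J_ω[:, 2] = z_2
entry J[3][2] = 0.9659

0.966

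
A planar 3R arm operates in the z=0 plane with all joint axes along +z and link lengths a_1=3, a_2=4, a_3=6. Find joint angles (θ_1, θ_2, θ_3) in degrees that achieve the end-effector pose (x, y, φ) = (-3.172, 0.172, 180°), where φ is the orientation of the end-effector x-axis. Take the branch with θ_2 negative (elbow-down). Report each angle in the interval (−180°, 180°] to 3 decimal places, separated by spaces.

wrist centre = target − a_3·(cos φ, sin φ) = (2.8280, 0.1720)
cos θ_2 = (8.0272−3²−4²)/(2·3·4) = -0.7072; θ_2 = -135.0077° (elbow-down)
β = atan2(0.1720,2.8280) = 3.4805°; ψ = atan2(-2.8280,0.1712) = -86.5359°
θ_1 = β − ψ = 90.0163°
θ_3 = φ − θ_1 − θ_2 = -135.0087° (wrapped to (-180°,180°])

90.016 -135.008 -135.009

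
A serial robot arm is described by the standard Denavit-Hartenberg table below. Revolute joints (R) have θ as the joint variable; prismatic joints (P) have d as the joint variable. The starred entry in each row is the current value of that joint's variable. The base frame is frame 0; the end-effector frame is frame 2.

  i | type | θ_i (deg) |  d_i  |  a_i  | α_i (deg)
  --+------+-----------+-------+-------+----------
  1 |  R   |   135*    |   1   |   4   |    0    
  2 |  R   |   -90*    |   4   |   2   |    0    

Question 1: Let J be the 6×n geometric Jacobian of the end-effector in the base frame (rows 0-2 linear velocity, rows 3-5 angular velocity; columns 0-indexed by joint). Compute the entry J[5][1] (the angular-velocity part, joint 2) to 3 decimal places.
axis z_1 = (0.0000,0.0000,1.0000); lever o_n−o_1 = (1.4142,1.4142,4.0000)
cross product → J_v[:, 1] = (-1.4142,1.4142,0.0000)
J_ω[:, 1] = z_1
entry J[5][1] = 1.0000

1.000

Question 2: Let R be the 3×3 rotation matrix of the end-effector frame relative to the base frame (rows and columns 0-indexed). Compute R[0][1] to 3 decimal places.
End-effector y-axis (col 1 of R) = (-0.7071,0.7071,0.0000)
R[0][1] = -0.7071

-0.707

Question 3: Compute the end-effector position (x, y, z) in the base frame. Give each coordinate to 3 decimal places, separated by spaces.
-1.414 4.243 5.000

after link 1: o_1 = (-2.8284, 2.8284, 1.0000)
after link 2: o_2 = (-1.4142, 4.2426, 5.0000)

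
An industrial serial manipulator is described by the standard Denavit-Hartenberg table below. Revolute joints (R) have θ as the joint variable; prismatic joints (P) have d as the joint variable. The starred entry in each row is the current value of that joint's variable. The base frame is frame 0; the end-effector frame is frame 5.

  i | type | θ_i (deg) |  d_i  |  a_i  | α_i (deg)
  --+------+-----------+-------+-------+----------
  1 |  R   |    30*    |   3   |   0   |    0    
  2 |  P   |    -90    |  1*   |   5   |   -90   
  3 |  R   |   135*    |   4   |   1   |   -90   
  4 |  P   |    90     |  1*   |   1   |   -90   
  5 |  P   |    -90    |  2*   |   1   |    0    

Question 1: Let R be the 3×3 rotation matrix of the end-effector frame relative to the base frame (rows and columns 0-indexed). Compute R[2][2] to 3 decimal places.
End-effector z-axis (col 2 of R) = (0.3536,-0.6124,0.7071)
R[2][2] = 0.7071

0.707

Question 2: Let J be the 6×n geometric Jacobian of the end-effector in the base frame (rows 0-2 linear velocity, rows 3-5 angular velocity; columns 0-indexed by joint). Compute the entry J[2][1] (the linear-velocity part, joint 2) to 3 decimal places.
prismatic axis z_1 = (0.0000,0.0000,1.0000)
J_v[:, 1] = z_1; J_ω[:, 1] = (0,0,0)
entry J[2][1] = 1.0000

1.000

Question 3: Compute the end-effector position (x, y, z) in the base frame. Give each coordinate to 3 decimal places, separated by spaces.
after link 1: o_1 = (0.0000, 0.0000, 3.0000)
after link 2: o_2 = (2.5000, -4.3301, 4.0000)
after link 3: o_3 = (5.6105, -1.7178, 3.2929)
after link 4: o_4 = (4.3910, -1.6054, 4.0000)
after link 5: o_5 = (4.7445, -2.2178, 6.1213)

4.745 -2.218 6.121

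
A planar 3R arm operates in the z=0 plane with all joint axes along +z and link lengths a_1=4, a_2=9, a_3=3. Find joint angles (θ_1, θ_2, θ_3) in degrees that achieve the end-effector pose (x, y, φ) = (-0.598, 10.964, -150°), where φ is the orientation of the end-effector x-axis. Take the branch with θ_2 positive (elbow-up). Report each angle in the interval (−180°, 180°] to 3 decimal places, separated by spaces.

59.997 30.004 119.999

wrist centre = target − a_3·(cos φ, sin φ) = (2.0001, 12.4640)
cos θ_2 = (159.3516−4²−9²)/(2·4·9) = 0.8660; θ_2 = 30.0035° (elbow-up)
β = atan2(12.4640,2.0001) = 80.8836°; ψ = atan2(4.5005,11.7940) = 20.8865°
θ_1 = β − ψ = 59.9971°
θ_3 = φ − θ_1 − θ_2 = 119.9994° (wrapped to (-180°,180°])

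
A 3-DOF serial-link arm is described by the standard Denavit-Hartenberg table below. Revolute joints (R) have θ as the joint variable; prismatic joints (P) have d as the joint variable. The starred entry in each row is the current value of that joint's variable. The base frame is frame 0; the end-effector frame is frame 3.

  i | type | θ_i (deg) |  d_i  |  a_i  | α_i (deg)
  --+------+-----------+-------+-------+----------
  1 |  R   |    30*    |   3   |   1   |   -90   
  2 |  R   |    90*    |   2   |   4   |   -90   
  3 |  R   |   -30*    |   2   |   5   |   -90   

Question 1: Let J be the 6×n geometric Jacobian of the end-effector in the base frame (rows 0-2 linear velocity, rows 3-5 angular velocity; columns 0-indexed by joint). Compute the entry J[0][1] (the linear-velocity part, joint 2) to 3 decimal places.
-7.214

axis z_1 = (-0.5000,0.8660,0.0000); lever o_n−o_1 = (-3.9821,2.8971,-8.3301)
cross product → J_v[:, 1] = (-7.2141,-4.1651,2.0000)
J_ω[:, 1] = z_1
entry J[0][1] = -7.2141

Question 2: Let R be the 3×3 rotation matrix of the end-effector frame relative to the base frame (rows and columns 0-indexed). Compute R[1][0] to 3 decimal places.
End-effector x-axis (col 0 of R) = (-0.2500,0.4330,-0.8660)
R[1][0] = 0.4330

0.433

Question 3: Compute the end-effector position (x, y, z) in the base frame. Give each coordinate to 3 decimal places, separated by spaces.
after link 1: o_1 = (0.8660, 0.5000, 3.0000)
after link 2: o_2 = (-0.1340, 2.2321, -1.0000)
after link 3: o_3 = (-3.1160, 3.3971, -5.3301)

-3.116 3.397 -5.330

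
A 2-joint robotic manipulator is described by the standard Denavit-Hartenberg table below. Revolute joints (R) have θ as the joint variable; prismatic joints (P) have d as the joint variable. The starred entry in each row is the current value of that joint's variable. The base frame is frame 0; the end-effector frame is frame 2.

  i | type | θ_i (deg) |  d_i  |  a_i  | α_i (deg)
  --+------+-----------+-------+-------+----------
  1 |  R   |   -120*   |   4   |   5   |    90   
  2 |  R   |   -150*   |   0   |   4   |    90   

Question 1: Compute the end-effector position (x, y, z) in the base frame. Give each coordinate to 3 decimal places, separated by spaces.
-0.768 -1.330 2.000

after link 1: o_1 = (-2.5000, -4.3301, 4.0000)
after link 2: o_2 = (-0.7679, -1.3301, 2.0000)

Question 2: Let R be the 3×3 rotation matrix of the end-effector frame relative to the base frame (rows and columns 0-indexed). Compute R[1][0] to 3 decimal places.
End-effector x-axis (col 0 of R) = (0.4330,0.7500,-0.5000)
R[1][0] = 0.7500

0.750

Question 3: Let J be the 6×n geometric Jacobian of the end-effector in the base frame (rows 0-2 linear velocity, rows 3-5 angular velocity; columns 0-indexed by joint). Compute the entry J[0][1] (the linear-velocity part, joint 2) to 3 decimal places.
-1.000

axis z_1 = (-0.8660,0.5000,0.0000); lever o_n−o_1 = (1.7321,3.0000,-2.0000)
cross product → J_v[:, 1] = (-1.0000,-1.7321,-3.4641)
J_ω[:, 1] = z_1
entry J[0][1] = -1.0000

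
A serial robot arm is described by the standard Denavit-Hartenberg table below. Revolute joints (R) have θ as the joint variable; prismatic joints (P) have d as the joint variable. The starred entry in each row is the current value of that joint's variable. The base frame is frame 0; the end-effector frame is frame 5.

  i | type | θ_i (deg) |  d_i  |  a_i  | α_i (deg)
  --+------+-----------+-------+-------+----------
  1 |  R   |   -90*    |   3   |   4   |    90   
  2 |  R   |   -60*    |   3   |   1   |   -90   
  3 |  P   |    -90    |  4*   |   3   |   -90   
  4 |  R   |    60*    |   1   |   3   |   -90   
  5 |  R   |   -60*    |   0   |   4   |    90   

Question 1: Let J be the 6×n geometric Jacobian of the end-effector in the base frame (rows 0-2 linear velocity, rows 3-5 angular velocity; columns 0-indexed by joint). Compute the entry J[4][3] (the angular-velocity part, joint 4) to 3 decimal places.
axis z_3 = (0.0000,-0.5000,-0.8660); lever o_n−o_3 = (-2.5000,1.5179,-6.0311)
cross product → J_v[:, 3] = (4.3301,2.1651,-1.2500)
J_ω[:, 3] = z_3
entry J[4][3] = -0.5000

-0.500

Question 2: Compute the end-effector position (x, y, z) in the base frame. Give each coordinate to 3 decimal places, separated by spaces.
-8.500 -6.446 -1.897

after link 1: o_1 = (0.0000, -4.0000, 3.0000)
after link 2: o_2 = (-3.0000, -4.5000, 2.1340)
after link 3: o_3 = (-6.0000, -7.9641, 4.1340)
after link 4: o_4 = (-7.5000, -6.2141, 1.9689)
after link 5: o_5 = (-8.5000, -6.4462, -1.8971)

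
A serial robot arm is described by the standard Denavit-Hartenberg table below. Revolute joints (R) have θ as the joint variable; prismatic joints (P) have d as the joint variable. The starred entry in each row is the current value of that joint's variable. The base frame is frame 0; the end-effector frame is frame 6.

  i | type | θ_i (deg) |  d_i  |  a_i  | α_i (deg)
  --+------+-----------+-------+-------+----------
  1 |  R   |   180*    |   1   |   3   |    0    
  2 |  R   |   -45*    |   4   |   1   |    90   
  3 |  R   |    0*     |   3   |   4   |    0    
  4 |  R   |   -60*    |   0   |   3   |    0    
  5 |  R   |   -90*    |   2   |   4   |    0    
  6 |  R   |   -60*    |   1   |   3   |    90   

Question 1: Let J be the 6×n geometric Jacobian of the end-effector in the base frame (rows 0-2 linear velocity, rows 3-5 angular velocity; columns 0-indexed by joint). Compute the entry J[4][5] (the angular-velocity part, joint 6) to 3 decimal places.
axis z_5 = (0.7071,0.7071,0.0000); lever o_n−o_5 = (2.5442,-1.1300,1.5000)
cross product → J_v[:, 5] = (1.0607,-1.0607,-2.5981)
J_ω[:, 5] = z_5
entry J[4][5] = 0.7071

0.707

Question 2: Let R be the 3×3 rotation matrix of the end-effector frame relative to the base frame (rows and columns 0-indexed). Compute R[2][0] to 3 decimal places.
End-effector x-axis (col 0 of R) = (0.6124,-0.6124,0.5000)
R[2][0] = 0.5000

0.500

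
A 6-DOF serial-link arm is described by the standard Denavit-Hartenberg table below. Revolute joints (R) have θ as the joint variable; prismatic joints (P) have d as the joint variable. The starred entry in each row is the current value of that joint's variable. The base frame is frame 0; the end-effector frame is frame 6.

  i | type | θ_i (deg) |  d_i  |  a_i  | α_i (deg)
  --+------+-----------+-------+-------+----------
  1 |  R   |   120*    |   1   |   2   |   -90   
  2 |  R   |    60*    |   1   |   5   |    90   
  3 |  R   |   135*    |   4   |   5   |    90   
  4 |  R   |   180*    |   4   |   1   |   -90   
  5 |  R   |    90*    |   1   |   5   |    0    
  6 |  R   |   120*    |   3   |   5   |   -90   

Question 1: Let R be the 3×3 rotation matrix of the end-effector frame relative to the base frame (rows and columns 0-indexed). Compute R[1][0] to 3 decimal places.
End-effector x-axis (col 0 of R) = (-0.7718,-0.5950,0.2241)
R[1][0] = -0.5950

-0.595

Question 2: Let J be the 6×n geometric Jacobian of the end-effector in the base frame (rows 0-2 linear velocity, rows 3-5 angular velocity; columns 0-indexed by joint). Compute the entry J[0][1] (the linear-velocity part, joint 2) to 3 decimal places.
0.074

axis z_1 = (-0.8660,-0.5000,0.0000); lever o_n−o_1 = (-6.9283,-3.9017,-0.1475)
cross product → J_v[:, 1] = (0.0738,-0.1278,-0.0852)
J_ω[:, 1] = z_1
entry J[0][1] = 0.0738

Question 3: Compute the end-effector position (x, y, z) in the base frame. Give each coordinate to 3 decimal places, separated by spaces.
-7.928 -2.170 0.852

after link 1: o_1 = (-1.0000, 1.7321, 1.0000)
after link 2: o_2 = (-3.1160, 3.3971, -3.3301)
after link 3: o_3 = (-7.0261, 3.0984, 1.7317)
after link 4: o_4 = (-9.7471, 3.5687, -1.3301)
after link 5: o_5 = (-5.3683, 3.0555, 1.2317)
after link 6: o_6 = (-7.9283, -2.1697, 0.8525)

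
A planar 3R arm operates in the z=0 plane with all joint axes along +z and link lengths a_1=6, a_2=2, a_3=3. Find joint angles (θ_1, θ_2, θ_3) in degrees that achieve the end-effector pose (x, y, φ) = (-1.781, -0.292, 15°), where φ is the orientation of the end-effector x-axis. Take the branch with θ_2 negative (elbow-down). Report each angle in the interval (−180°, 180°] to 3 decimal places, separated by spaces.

wrist centre = target − a_3·(cos φ, sin φ) = (-4.6788, -1.0685)
cos θ_2 = (23.0326−6²−2²)/(2·6·2) = -0.7070; θ_2 = -134.9895° (elbow-down)
β = atan2(-1.0685,-4.6788) = -167.1364°; ψ = atan2(-1.4145,4.5860) = -17.1413°
θ_1 = β − ψ = -149.9951°
θ_3 = φ − θ_1 − θ_2 = -60.0155° (wrapped to (-180°,180°])

-149.995 -134.989 -60.015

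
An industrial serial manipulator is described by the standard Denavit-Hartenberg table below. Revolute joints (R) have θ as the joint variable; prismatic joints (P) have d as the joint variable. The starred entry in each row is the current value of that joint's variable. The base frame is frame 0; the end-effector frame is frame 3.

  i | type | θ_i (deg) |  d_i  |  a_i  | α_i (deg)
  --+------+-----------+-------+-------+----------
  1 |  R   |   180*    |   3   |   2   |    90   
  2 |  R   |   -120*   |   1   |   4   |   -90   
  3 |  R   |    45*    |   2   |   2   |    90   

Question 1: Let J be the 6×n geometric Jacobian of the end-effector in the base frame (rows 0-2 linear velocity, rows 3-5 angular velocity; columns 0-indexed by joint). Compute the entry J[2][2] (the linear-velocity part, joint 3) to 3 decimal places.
axis z_2 = (-0.8660,0.0000,-0.5000); lever o_n−o_2 = (-1.0249,-1.4142,-2.2247)
cross product → J_v[:, 2] = (-0.7071,-1.4142,1.2247)
J_ω[:, 2] = z_2
entry J[2][2] = 1.2247

1.225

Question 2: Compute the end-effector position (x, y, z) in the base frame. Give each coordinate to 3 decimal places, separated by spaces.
-1.025 -0.414 -2.689

after link 1: o_1 = (-2.0000, 0.0000, 3.0000)
after link 2: o_2 = (-0.0000, 1.0000, -0.4641)
after link 3: o_3 = (-1.0249, -0.4142, -2.6888)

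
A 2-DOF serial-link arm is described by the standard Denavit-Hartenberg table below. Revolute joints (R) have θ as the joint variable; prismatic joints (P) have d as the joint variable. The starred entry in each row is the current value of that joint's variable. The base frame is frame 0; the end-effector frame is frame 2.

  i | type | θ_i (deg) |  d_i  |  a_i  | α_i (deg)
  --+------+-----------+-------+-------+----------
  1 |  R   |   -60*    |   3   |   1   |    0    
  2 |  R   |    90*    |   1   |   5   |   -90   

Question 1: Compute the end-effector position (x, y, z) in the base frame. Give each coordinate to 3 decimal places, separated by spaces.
4.830 1.634 4.000

after link 1: o_1 = (0.5000, -0.8660, 3.0000)
after link 2: o_2 = (4.8301, 1.6340, 4.0000)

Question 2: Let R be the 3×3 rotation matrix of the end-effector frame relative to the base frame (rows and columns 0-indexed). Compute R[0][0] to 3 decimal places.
End-effector x-axis (col 0 of R) = (0.8660,0.5000,0.0000)
R[0][0] = 0.8660

0.866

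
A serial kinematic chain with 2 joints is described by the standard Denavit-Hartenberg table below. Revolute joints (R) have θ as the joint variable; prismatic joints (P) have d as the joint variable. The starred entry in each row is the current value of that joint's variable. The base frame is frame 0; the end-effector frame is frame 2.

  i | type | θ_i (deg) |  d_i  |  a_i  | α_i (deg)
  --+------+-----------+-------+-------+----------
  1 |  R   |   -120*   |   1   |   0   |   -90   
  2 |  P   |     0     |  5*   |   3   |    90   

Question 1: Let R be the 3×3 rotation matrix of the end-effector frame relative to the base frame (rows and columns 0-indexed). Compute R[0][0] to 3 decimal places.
-0.500

End-effector x-axis (col 0 of R) = (-0.5000,-0.8660,0.0000)
R[0][0] = -0.5000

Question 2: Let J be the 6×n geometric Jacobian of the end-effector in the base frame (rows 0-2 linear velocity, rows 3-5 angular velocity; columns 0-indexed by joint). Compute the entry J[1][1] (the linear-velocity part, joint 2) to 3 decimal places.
-0.500

prismatic axis z_1 = (0.8660,-0.5000,0.0000)
J_v[:, 1] = z_1; J_ω[:, 1] = (0,0,0)
entry J[1][1] = -0.5000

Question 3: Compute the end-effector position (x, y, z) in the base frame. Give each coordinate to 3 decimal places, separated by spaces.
after link 1: o_1 = (0.0000, 0.0000, 1.0000)
after link 2: o_2 = (2.8301, -5.0981, 1.0000)

2.830 -5.098 1.000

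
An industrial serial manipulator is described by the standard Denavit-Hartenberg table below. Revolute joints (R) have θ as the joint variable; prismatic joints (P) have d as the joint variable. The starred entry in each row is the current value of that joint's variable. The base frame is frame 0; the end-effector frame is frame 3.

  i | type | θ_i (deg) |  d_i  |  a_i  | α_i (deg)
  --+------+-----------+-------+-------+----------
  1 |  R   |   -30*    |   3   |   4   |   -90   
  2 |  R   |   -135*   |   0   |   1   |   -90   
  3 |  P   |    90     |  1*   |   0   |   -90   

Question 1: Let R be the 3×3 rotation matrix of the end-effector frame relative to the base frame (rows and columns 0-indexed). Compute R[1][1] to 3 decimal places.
End-effector y-axis (col 1 of R) = (-0.6124,0.3536,-0.7071)
R[1][1] = 0.3536

0.354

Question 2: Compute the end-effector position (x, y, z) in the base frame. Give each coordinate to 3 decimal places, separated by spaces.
after link 1: o_1 = (3.4641, -2.0000, 3.0000)
after link 2: o_2 = (2.8517, -1.6464, 3.7071)
after link 3: o_3 = (3.4641, -2.0000, 4.4142)

3.464 -2.000 4.414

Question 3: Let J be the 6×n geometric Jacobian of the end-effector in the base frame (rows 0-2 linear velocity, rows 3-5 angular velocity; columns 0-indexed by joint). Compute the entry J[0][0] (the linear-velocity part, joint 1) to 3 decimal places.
axis z_0 = ẑ; lever o_n−o_0 = (3.4641,-2.0000,4.4142)
cross product → J_v[:, 0] = (2.0000,3.4641,-0.0000)
J_ω[:, 0] = z_0
entry J[0][0] = 2.0000

2.000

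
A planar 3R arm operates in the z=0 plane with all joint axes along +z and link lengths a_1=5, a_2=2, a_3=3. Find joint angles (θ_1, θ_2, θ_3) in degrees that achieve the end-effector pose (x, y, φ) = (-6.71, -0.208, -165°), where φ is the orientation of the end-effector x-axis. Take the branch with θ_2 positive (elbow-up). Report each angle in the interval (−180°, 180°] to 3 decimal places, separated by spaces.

149.996 135.007 -90.003

wrist centre = target − a_3·(cos φ, sin φ) = (-3.8122, 0.5685)
cos θ_2 = (14.8562−5²−2²)/(2·5·2) = -0.7072; θ_2 = 135.0068° (elbow-up)
β = atan2(0.5685,-3.8122) = 171.5189°; ψ = atan2(1.4140,3.5856) = 21.5226°
θ_1 = β − ψ = 149.9963°
θ_3 = φ − θ_1 − θ_2 = -90.0031° (wrapped to (-180°,180°])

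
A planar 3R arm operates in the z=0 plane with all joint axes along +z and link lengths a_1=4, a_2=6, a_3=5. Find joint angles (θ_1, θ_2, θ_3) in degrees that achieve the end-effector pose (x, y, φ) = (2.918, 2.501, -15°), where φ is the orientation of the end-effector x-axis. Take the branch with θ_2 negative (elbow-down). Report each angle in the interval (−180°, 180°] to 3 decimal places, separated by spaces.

wrist centre = target − a_3·(cos φ, sin φ) = (-1.9116, 3.7951)
cos θ_2 = (18.0571−4²−6²)/(2·4·6) = -0.7071; θ_2 = -135.0030° (elbow-down)
β = atan2(3.7951,-1.9116) = 116.7349°; ψ = atan2(-4.2424,-0.2429) = -93.2764°
θ_1 = β − ψ = 210.0113°
θ_3 = φ − θ_1 − θ_2 = -90.0083° (wrapped to (-180°,180°])

-149.989 -135.003 -90.008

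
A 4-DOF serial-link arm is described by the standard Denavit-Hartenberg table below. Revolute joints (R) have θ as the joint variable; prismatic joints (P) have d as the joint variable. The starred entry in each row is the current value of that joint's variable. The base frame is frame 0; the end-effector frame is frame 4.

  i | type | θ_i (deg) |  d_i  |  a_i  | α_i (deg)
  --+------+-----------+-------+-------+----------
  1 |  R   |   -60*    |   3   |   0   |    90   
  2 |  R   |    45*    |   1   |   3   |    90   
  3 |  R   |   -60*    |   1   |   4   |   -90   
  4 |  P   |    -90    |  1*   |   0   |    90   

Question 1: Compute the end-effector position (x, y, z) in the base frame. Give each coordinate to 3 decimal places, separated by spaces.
4.128 -3.223 6.441

after link 1: o_1 = (0.0000, 0.0000, 3.0000)
after link 2: o_2 = (0.1946, -2.3371, 5.1213)
after link 3: o_3 = (4.2553, -2.4422, 5.8284)
after link 4: o_4 = (4.1285, -3.2225, 6.4408)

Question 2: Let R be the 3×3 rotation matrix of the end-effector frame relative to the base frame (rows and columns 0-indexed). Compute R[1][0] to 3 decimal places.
-0.612

End-effector x-axis (col 0 of R) = (0.3536,-0.6124,-0.7071)
R[1][0] = -0.6124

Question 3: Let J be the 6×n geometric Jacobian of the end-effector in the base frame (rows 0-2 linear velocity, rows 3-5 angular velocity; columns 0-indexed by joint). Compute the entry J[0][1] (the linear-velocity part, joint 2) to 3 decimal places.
axis z_1 = (-0.8660,-0.5000,0.0000); lever o_n−o_1 = (4.1285,-3.2225,3.4408)
cross product → J_v[:, 1] = (-1.7204,2.9798,4.8550)
J_ω[:, 1] = z_1
entry J[0][1] = -1.7204

-1.720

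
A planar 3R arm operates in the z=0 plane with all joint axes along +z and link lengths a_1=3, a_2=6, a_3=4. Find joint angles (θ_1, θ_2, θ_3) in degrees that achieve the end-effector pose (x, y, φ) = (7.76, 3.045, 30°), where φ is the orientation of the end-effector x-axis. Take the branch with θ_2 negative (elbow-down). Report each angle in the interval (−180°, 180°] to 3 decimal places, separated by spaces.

wrist centre = target − a_3·(cos φ, sin φ) = (4.2959, 1.0450)
cos θ_2 = (19.5468−3²−6²)/(2·3·6) = -0.7070; θ_2 = -134.9941° (elbow-down)
β = atan2(1.0450,4.2959) = 13.6720°; ψ = atan2(-4.2431,-1.2422) = -106.3179°
θ_1 = β − ψ = 119.9899°
θ_3 = φ − θ_1 − θ_2 = 45.0042° (wrapped to (-180°,180°])

119.990 -134.994 45.004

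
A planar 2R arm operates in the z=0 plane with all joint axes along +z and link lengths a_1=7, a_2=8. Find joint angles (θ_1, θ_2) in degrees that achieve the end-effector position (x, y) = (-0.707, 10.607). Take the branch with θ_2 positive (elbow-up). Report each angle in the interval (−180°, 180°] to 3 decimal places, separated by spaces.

cos θ_2 = (113.0083−7²−8²)/(2·7·8) = 0.0001; θ_2 = 89.9958° (elbow-up)
β = atan2(10.6070,-0.7070) = 93.8134°; ψ = atan2(8.0000,7.0006) = 48.8117°
θ_1 = β − ψ = 45.0017°

45.002 89.996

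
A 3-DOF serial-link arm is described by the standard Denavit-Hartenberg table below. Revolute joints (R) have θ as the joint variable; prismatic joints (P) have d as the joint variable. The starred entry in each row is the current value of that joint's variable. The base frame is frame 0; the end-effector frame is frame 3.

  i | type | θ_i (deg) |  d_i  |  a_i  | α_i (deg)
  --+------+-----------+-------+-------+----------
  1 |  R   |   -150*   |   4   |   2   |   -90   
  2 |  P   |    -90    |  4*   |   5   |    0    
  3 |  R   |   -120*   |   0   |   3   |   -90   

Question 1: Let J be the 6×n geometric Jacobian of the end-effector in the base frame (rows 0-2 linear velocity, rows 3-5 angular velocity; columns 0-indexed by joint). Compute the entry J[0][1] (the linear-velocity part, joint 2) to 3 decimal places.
prismatic axis z_1 = (0.5000,-0.8660,0.0000)
J_v[:, 1] = z_1; J_ω[:, 1] = (0,0,0)
entry J[0][1] = 0.5000

0.500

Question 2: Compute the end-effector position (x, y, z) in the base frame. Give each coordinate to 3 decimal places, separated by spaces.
after link 1: o_1 = (-1.7321, -1.0000, 4.0000)
after link 2: o_2 = (0.2679, -4.4641, 9.0000)
after link 3: o_3 = (2.5179, -3.1651, 7.5000)

2.518 -3.165 7.500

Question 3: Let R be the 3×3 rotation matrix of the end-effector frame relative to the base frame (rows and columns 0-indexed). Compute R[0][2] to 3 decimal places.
End-effector z-axis (col 2 of R) = (0.4330,0.2500,0.8660)
R[0][2] = 0.4330

0.433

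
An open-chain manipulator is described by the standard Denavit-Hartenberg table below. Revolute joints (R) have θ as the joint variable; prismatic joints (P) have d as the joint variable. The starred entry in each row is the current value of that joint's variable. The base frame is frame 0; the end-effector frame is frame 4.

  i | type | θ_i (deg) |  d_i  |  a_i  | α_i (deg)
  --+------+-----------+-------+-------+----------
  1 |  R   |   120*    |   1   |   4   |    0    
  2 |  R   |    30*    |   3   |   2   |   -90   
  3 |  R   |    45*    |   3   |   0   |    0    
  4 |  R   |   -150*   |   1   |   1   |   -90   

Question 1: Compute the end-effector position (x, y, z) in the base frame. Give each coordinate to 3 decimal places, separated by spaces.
-5.508 0.871 4.966

after link 1: o_1 = (-2.0000, 3.4641, 1.0000)
after link 2: o_2 = (-3.7321, 4.4641, 4.0000)
after link 3: o_3 = (-5.2321, 1.8660, 4.0000)
after link 4: o_4 = (-5.5079, 0.8706, 4.9659)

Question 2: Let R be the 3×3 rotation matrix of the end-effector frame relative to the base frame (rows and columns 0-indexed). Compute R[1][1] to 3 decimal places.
End-effector y-axis (col 1 of R) = (0.5000,0.8660,-0.0000)
R[1][1] = 0.8660

0.866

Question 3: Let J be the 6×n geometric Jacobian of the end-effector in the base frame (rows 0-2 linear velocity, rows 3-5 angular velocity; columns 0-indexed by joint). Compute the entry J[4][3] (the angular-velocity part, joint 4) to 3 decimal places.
axis z_3 = (-0.5000,-0.8660,0.0000); lever o_n−o_3 = (-0.2759,-0.9954,0.9659)
cross product → J_v[:, 3] = (-0.8365,0.4830,0.2588)
J_ω[:, 3] = z_3
entry J[4][3] = -0.8660

-0.866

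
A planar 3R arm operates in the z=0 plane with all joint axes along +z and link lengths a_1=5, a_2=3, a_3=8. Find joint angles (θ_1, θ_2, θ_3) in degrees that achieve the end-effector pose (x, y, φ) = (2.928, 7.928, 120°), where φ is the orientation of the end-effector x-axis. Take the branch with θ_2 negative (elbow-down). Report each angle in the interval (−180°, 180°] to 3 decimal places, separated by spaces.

wrist centre = target − a_3·(cos φ, sin φ) = (6.9280, 0.9998)
cos θ_2 = (48.9968−5²−3²)/(2·5·3) = 0.4999; θ_2 = -60.0071° (elbow-down)
β = atan2(0.9998,6.9280) = 8.2118°; ψ = atan2(-2.5983,6.4997) = -21.7892°
θ_1 = β − ψ = 30.0010°
θ_3 = φ − θ_1 − θ_2 = 150.0061° (wrapped to (-180°,180°])

30.001 -60.007 150.006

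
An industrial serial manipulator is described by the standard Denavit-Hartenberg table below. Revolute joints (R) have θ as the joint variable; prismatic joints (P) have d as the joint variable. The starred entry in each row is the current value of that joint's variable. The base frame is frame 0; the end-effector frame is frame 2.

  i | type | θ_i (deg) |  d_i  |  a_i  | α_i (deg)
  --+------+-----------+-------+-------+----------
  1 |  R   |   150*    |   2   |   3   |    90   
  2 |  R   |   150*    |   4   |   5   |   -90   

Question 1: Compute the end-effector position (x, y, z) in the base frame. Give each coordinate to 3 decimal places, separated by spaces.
after link 1: o_1 = (-2.5981, 1.5000, 2.0000)
after link 2: o_2 = (3.1519, 2.7990, 4.5000)

3.152 2.799 4.500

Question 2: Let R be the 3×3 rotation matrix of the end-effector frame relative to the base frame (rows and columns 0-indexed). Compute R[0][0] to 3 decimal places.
0.750

End-effector x-axis (col 0 of R) = (0.7500,-0.4330,0.5000)
R[0][0] = 0.7500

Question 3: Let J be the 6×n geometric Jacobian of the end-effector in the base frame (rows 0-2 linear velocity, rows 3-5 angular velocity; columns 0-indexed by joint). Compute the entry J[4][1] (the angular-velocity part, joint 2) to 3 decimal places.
axis z_1 = (0.5000,0.8660,0.0000); lever o_n−o_1 = (5.7500,1.2990,2.5000)
cross product → J_v[:, 1] = (2.1651,-1.2500,-4.3301)
J_ω[:, 1] = z_1
entry J[4][1] = 0.8660

0.866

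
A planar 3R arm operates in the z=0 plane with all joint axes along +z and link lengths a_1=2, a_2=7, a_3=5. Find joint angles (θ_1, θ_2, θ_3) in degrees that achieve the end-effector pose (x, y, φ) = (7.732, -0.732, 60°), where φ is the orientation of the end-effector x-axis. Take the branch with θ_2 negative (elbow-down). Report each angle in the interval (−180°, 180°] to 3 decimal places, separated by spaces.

wrist centre = target − a_3·(cos φ, sin φ) = (5.2320, -5.0621)
cos θ_2 = (52.9990−2²−7²)/(2·2·7) = -0.0000; θ_2 = -90.0021° (elbow-down)
β = atan2(-5.0621,5.2320) = -44.0546°; ψ = atan2(-7.0000,1.9997) = -74.0566°
θ_1 = β − ψ = 30.0020°
θ_3 = φ − θ_1 − θ_2 = 120.0002° (wrapped to (-180°,180°])

30.002 -90.002 120.000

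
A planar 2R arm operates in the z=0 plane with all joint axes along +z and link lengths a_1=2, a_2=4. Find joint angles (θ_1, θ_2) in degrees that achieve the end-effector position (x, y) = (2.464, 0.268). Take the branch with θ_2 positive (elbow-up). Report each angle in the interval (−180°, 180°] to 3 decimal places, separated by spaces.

cos θ_2 = (6.1431−2²−4²)/(2·2·4) = -0.8661; θ_2 = 150.0034° (elbow-up)
β = atan2(0.2680,2.4640) = 6.2074°; ψ = atan2(1.9998,-1.4642) = 126.2110°
θ_1 = β − ψ = -120.0036°

-120.004 150.003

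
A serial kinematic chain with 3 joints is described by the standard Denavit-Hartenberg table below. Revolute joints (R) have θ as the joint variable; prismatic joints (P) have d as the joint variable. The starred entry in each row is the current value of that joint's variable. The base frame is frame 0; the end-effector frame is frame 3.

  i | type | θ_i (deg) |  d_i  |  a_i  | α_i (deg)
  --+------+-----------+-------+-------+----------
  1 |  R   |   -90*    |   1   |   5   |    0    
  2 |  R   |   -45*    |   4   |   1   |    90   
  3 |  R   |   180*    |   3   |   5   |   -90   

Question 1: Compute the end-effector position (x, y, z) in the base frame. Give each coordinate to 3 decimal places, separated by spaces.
0.707 -0.050 5.000

after link 1: o_1 = (0.0000, -5.0000, 1.0000)
after link 2: o_2 = (-0.7071, -5.7071, 5.0000)
after link 3: o_3 = (0.7071, -0.0503, 5.0000)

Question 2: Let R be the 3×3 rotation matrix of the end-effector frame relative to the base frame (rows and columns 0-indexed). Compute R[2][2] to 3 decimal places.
-1.000

End-effector z-axis (col 2 of R) = (-0.0000,0.0000,-1.0000)
R[2][2] = -1.0000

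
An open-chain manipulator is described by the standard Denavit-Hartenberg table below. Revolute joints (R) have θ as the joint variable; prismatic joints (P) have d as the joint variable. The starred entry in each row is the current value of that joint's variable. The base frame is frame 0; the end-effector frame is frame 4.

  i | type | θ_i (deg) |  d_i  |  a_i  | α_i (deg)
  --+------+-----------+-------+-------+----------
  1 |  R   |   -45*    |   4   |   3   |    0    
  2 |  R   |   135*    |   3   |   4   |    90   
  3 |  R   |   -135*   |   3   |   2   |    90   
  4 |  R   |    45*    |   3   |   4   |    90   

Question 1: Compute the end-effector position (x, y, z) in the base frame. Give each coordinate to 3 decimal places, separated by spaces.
7.950 -3.657 5.707

after link 1: o_1 = (2.1213, -2.1213, 4.0000)
after link 2: o_2 = (2.1213, 1.8787, 7.0000)
after link 3: o_3 = (5.1213, 0.4645, 5.5858)
after link 4: o_4 = (7.9497, -3.6569, 5.7071)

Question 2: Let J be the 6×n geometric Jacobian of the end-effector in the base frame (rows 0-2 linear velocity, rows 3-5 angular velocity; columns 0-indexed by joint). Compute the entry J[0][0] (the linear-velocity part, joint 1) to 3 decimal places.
3.657

axis z_0 = ẑ; lever o_n−o_0 = (7.9497,-3.6569,5.7071)
cross product → J_v[:, 0] = (3.6569,7.9497,-0.0000)
J_ω[:, 0] = z_0
entry J[0][0] = 3.6569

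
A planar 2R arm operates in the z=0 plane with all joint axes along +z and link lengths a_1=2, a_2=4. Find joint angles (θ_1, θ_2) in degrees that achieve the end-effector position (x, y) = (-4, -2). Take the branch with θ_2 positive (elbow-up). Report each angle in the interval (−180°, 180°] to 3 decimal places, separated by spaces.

cos θ_2 = (20.0000−2²−4²)/(2·2·4) = 0.0000; θ_2 = 90.0000° (elbow-up)
β = atan2(-2.0000,-4.0000) = -153.4349°; ψ = atan2(4.0000,2.0000) = 63.4349°
θ_1 = β − ψ = -216.8699°

143.130 90.000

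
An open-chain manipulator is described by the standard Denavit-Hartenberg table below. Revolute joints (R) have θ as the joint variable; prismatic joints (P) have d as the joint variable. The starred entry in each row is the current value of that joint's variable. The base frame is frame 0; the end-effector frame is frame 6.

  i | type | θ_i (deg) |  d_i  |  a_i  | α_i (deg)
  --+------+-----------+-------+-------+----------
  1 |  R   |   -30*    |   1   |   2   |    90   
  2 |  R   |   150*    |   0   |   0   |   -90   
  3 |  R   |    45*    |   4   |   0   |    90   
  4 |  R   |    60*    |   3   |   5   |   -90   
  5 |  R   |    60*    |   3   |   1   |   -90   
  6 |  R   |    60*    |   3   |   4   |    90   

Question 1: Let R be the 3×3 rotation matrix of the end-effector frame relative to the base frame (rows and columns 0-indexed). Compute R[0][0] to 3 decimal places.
0.322

End-effector x-axis (col 0 of R) = (0.3218,0.8822,0.3438)
R[0][0] = 0.3218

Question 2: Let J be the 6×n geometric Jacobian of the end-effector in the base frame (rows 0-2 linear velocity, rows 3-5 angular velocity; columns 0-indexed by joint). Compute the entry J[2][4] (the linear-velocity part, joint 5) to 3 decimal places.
axis z_4 = (-0.0634,-0.6705,-0.7392); lever o_n−o_4 = (4.1605,0.8239,-0.4764)
cross product → J_v[:, 4] = (0.9284,-3.1056,2.7373)
J_ω[:, 4] = z_4
entry J[2][4] = 2.7373

2.737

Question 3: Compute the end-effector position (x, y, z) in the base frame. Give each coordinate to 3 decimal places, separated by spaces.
-0.808 3.284 -4.746

after link 1: o_1 = (1.7321, -1.0000, 1.0000)
after link 2: o_2 = (1.7321, -1.0000, 1.0000)
after link 3: o_3 = (0.0000, -0.0000, -2.4641)
after link 4: o_4 = (-4.9686, 2.4604, -4.2696)
after link 5: o_5 = (-4.6251, 1.0519, -7.0800)
after link 6: o_6 = (-0.8081, 3.2843, -4.7459)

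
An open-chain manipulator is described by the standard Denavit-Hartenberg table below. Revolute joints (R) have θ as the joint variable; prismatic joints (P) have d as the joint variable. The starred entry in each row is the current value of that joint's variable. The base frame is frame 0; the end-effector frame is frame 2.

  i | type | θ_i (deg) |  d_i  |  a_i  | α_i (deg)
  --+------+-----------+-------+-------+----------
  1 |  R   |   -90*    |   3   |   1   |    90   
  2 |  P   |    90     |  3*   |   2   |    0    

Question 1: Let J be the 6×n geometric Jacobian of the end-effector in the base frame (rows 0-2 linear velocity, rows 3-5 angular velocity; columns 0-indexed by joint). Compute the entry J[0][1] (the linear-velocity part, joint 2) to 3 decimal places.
-1.000

prismatic axis z_1 = (-1.0000,-0.0000,0.0000)
J_v[:, 1] = z_1; J_ω[:, 1] = (0,0,0)
entry J[0][1] = -1.0000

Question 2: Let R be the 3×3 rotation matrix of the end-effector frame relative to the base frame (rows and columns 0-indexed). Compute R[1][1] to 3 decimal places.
1.000

End-effector y-axis (col 1 of R) = (-0.0000,1.0000,0.0000)
R[1][1] = 1.0000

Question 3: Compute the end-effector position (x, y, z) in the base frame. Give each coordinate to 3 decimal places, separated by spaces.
-3.000 -1.000 5.000

after link 1: o_1 = (0.0000, -1.0000, 3.0000)
after link 2: o_2 = (-3.0000, -1.0000, 5.0000)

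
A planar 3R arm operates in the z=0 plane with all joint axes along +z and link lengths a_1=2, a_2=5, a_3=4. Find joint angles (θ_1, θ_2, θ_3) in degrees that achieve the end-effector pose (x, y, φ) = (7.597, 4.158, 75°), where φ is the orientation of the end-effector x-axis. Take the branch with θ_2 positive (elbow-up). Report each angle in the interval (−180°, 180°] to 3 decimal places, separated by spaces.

wrist centre = target − a_3·(cos φ, sin φ) = (6.5617, 0.2943)
cos θ_2 = (43.1428−2²−5²)/(2·2·5) = 0.7071; θ_2 = 44.9972° (elbow-up)
β = atan2(0.2943,6.5617) = 2.5680°; ψ = atan2(3.5354,5.5357) = 32.5642°
θ_1 = β − ψ = -29.9962°
θ_3 = φ − θ_1 − θ_2 = 59.9990° (wrapped to (-180°,180°])

-29.996 44.997 59.999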